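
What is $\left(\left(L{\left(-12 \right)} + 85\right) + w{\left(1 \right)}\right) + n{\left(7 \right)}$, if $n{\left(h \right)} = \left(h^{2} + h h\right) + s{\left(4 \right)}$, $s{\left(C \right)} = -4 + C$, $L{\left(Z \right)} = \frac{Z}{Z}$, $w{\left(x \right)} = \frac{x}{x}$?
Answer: $185$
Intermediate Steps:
$w{\left(x \right)} = 1$
$L{\left(Z \right)} = 1$
$n{\left(h \right)} = 2 h^{2}$ ($n{\left(h \right)} = \left(h^{2} + h h\right) + \left(-4 + 4\right) = \left(h^{2} + h^{2}\right) + 0 = 2 h^{2} + 0 = 2 h^{2}$)
$\left(\left(L{\left(-12 \right)} + 85\right) + w{\left(1 \right)}\right) + n{\left(7 \right)} = \left(\left(1 + 85\right) + 1\right) + 2 \cdot 7^{2} = \left(86 + 1\right) + 2 \cdot 49 = 87 + 98 = 185$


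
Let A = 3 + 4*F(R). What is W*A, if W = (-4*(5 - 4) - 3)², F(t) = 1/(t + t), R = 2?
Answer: 196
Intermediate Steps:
F(t) = 1/(2*t)
A = 4 (A = 3 + 4*((½)/2) = 3 + 4*((½)*(½)) = 3 + 4*(¼) = 3 + 1 = 4)
W = 49 (W = (-4*1 - 3)² = (-4 - 3)² = (-7)² = 49)
W*A = 49*4 = 196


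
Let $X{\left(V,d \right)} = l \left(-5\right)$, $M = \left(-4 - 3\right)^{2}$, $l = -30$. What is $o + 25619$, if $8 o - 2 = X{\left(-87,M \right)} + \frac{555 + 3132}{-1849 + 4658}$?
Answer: $\frac{576140823}{22472} \approx 25638.0$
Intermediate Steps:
$M = 49$ ($M = \left(-7\right)^{2} = 49$)
$X{\left(V,d \right)} = 150$ ($X{\left(V,d \right)} = \left(-30\right) \left(-5\right) = 150$)
$o = \frac{430655}{22472}$ ($o = \frac{1}{4} + \frac{150 + \frac{555 + 3132}{-1849 + 4658}}{8} = \frac{1}{4} + \frac{150 + \frac{3687}{2809}}{8} = \frac{1}{4} + \frac{1}{8} \cdot \frac{425037}{2809} = \frac{1}{4} + \frac{425037}{22472} = \frac{430655}{22472} \approx 19.164$)
$o + 25619 = \frac{430655}{22472} + 25619 = \frac{576140823}{22472}$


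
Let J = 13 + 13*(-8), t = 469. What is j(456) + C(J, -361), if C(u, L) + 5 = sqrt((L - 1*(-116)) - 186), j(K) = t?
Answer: 464 + I*sqrt(431) ≈ 464.0 + 20.761*I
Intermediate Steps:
j(K) = 469
J = -91 (J = 13 - 104 = -91)
C(u, L) = -5 + sqrt(-70 + L) (C(u, L) = -5 + sqrt((L - 1*(-116)) - 186) = -5 + sqrt((L + 116) - 186) = -5 + sqrt((116 + L) - 186) = -5 + sqrt(-70 + L))
j(456) + C(J, -361) = 469 + (-5 + sqrt(-70 - 361)) = 469 + (-5 + sqrt(-431)) = 469 + (-5 + I*sqrt(431)) = 464 + I*sqrt(431)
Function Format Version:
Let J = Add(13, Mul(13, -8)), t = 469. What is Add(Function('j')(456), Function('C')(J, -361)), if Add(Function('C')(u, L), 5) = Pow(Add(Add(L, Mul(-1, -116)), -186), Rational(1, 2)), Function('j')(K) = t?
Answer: Add(464, Mul(I, Pow(431, Rational(1, 2)))) ≈ Add(464.00, Mul(20.761, I))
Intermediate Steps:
Function('j')(K) = 469
J = -91 (J = Add(13, -104) = -91)
Function('C')(u, L) = Add(-5, Pow(Add(-70, L), Rational(1, 2))) (Function('C')(u, L) = Add(-5, Pow(Add(Add(L, Mul(-1, -116)), -186), Rational(1, 2))) = Add(-5, Pow(Add(Add(L, 116), -186), Rational(1, 2))) = Add(-5, Pow(Add(Add(116, L), -186), Rational(1, 2))) = Add(-5, Pow(Add(-70, L), Rational(1, 2))))
Add(Function('j')(456), Function('C')(J, -361)) = Add(469, Add(-5, Pow(Add(-70, -361), Rational(1, 2)))) = Add(469, Add(-5, Pow(-431, Rational(1, 2)))) = Add(469, Add(-5, Mul(I, Pow(431, Rational(1, 2))))) = Add(464, Mul(I, Pow(431, Rational(1, 2))))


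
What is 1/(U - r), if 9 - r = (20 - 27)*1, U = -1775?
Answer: -1/1791 ≈ -0.00055835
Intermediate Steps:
r = 16 (r = 9 - (20 - 27) = 9 - (-7) = 9 - 1*(-7) = 9 + 7 = 16)
1/(U - r) = 1/(-1775 - 1*16) = 1/(-1775 - 16) = 1/(-1791) = -1/1791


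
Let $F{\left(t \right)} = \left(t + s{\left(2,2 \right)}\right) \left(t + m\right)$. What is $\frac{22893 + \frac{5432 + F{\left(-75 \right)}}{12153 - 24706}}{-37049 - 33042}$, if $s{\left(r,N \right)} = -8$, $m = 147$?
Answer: $- \frac{287376373}{879852323} \approx -0.32662$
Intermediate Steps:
$F{\left(t \right)} = \left(-8 + t\right) \left(147 + t\right)$ ($F{\left(t \right)} = \left(t - 8\right) \left(t + 147\right) = \left(-8 + t\right) \left(147 + t\right)$)
$\frac{22893 + \frac{5432 + F{\left(-75 \right)}}{12153 - 24706}}{-37049 - 33042} = \frac{22893 + \frac{5432 + \left(-1176 + \left(-75\right)^{2} + 139 \left(-75\right)\right)}{12153 - 24706}}{-37049 - 33042} = \frac{22893 + \frac{5432 - 5976}{-12553}}{-70091} = \left(22893 + \left(5432 - 5976\right) \left(- \frac{1}{12553}\right)\right) \left(- \frac{1}{70091}\right) = \left(22893 - - \frac{544}{12553}\right) \left(- \frac{1}{70091}\right) = \left(22893 + \frac{544}{12553}\right) \left(- \frac{1}{70091}\right) = \frac{287376373}{12553} \left(- \frac{1}{70091}\right) = - \frac{287376373}{879852323}$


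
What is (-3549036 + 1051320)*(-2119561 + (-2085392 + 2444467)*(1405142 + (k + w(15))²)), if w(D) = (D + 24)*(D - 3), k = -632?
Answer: -1284342864605139924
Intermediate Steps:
w(D) = (-3 + D)*(24 + D) (w(D) = (24 + D)*(-3 + D) = (-3 + D)*(24 + D))
(-3549036 + 1051320)*(-2119561 + (-2085392 + 2444467)*(1405142 + (k + w(15))²)) = (-3549036 + 1051320)*(-2119561 + (-2085392 + 2444467)*(1405142 + (-632 + (-72 + 15² + 21*15))²)) = -2497716*(-2119561 + 359075*(1405142 + (-632 + (-72 + 225 + 315))²)) = -2497716*(-2119561 + 359075*(1405142 + (-632 + 468)²)) = -2497716*(-2119561 + 359075*(1405142 + (-164)²)) = -2497716*(-2119561 + 359075*(1405142 + 26896)) = -2497716*(-2119561 + 359075*1432038) = -2497716*(-2119561 + 514209044850) = -2497716*514206925289 = -1284342864605139924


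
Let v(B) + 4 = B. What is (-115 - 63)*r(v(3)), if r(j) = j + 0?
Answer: 178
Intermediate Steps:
v(B) = -4 + B
r(j) = j
(-115 - 63)*r(v(3)) = (-115 - 63)*(-4 + 3) = -178*(-1) = 178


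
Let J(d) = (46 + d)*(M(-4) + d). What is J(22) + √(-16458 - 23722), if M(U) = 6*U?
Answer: -136 + 14*I*√205 ≈ -136.0 + 200.45*I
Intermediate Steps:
J(d) = (-24 + d)*(46 + d) (J(d) = (46 + d)*(6*(-4) + d) = (46 + d)*(-24 + d) = (-24 + d)*(46 + d))
J(22) + √(-16458 - 23722) = (-1104 + 22² + 22*22) + √(-16458 - 23722) = (-1104 + 484 + 484) + √(-40180) = -136 + 14*I*√205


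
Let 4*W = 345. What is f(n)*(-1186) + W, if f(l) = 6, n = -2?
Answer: -28119/4 ≈ -7029.8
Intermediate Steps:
W = 345/4 (W = (1/4)*345 = 345/4 ≈ 86.250)
f(n)*(-1186) + W = 6*(-1186) + 345/4 = -7116 + 345/4 = -28119/4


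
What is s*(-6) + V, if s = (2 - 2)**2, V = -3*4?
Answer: -12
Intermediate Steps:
V = -12
s = 0 (s = 0**2 = 0)
s*(-6) + V = 0*(-6) - 12 = 0 - 12 = -12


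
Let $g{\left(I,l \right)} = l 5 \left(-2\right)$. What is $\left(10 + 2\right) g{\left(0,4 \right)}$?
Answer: $-480$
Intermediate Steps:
$g{\left(I,l \right)} = - 10 l$ ($g{\left(I,l \right)} = 5 l \left(-2\right) = - 10 l$)
$\left(10 + 2\right) g{\left(0,4 \right)} = \left(10 + 2\right) \left(\left(-10\right) 4\right) = 12 \left(-40\right) = -480$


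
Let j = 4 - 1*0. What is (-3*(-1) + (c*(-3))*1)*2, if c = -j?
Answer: 30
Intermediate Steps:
j = 4 (j = 4 + 0 = 4)
c = -4 (c = -1*4 = -4)
(-3*(-1) + (c*(-3))*1)*2 = (-3*(-1) - 4*(-3)*1)*2 = (3 + 12*1)*2 = (3 + 12)*2 = 15*2 = 30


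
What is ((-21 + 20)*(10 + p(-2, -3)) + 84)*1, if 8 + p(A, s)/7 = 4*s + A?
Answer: 228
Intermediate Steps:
p(A, s) = -56 + 7*A + 28*s (p(A, s) = -56 + 7*(4*s + A) = -56 + 7*(A + 4*s) = -56 + (7*A + 28*s) = -56 + 7*A + 28*s)
((-21 + 20)*(10 + p(-2, -3)) + 84)*1 = ((-21 + 20)*(10 + (-56 + 7*(-2) + 28*(-3))) + 84)*1 = (-(10 + (-56 - 14 - 84)) + 84)*1 = (-(10 - 154) + 84)*1 = (-1*(-144) + 84)*1 = (144 + 84)*1 = 228*1 = 228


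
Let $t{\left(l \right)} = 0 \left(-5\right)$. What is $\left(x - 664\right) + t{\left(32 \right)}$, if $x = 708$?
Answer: $44$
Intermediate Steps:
$t{\left(l \right)} = 0$
$\left(x - 664\right) + t{\left(32 \right)} = \left(708 - 664\right) + 0 = 44 + 0 = 44$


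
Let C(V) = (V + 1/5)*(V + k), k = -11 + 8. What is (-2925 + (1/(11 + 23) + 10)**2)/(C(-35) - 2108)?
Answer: 16325095/4540768 ≈ 3.5952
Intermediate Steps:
k = -3
C(V) = (-3 + V)*(1/5 + V) (C(V) = (V + 1/5)*(V - 3) = (V + 1/5)*(-3 + V) = (1/5 + V)*(-3 + V) = (-3 + V)*(1/5 + V))
(-2925 + (1/(11 + 23) + 10)**2)/(C(-35) - 2108) = (-2925 + (1/(11 + 23) + 10)**2)/((-3/5 + (-35)**2 - 14/5*(-35)) - 2108) = (-2925 + (1/34 + 10)**2)/((-3/5 + 1225 + 98) - 2108) = (-2925 + (1/34 + 10)**2)/(6612/5 - 2108) = (-2925 + (341/34)**2)/(-3928/5) = (-2925 + 116281/1156)*(-5/3928) = -3265019/1156*(-5/3928) = 16325095/4540768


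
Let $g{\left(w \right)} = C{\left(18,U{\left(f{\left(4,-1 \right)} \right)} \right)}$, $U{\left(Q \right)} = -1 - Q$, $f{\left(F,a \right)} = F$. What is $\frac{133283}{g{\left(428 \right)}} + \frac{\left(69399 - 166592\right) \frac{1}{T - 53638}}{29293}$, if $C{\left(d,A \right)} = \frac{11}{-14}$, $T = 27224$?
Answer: $- \frac{11932060579681}{70340482} \approx -1.6963 \cdot 10^{5}$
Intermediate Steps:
$C{\left(d,A \right)} = - \frac{11}{14}$ ($C{\left(d,A \right)} = 11 \left(- \frac{1}{14}\right) = - \frac{11}{14}$)
$g{\left(w \right)} = - \frac{11}{14}$
$\frac{133283}{g{\left(428 \right)}} + \frac{\left(69399 - 166592\right) \frac{1}{T - 53638}}{29293} = \frac{133283}{- \frac{11}{14}} + \frac{\left(69399 - 166592\right) \frac{1}{27224 - 53638}}{29293} = 133283 \left(- \frac{14}{11}\right) + - \frac{97193}{-26414} \cdot \frac{1}{29293} = - \frac{1865962}{11} + \left(-97193\right) \left(- \frac{1}{26414}\right) \frac{1}{29293} = - \frac{1865962}{11} + \frac{97193}{26414} \cdot \frac{1}{29293} = - \frac{1865962}{11} + \frac{97193}{773745302} = - \frac{11932060579681}{70340482}$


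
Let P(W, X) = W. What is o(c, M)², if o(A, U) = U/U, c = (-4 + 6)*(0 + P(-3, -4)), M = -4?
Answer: 1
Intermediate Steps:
c = -6 (c = (-4 + 6)*(0 - 3) = 2*(-3) = -6)
o(A, U) = 1
o(c, M)² = 1² = 1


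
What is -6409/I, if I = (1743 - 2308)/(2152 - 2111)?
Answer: 262769/565 ≈ 465.08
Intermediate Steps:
I = -565/41 ≈ -13.780
-6409/I = -6409/(-565/41) = -6409*(-41/565) = 262769/565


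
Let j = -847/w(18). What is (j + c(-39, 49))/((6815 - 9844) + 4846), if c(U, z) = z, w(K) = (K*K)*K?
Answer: 284921/10596744 ≈ 0.026888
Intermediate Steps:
w(K) = K**3 (w(K) = K**2*K = K**3)
j = -847/5832 (j = -847/(18**3) = -847/5832 ≈ -0.14523)
(j + c(-39, 49))/((6815 - 9844) + 4846) = (-847/5832 + 49)/((6815 - 9844) + 4846) = 284921/(5832*(-3029 + 4846)) = (284921/5832)/1817 = (284921/5832)*(1/1817) = 284921/10596744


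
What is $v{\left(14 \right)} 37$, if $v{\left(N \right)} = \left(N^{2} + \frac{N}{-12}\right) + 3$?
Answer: $\frac{43919}{6} \approx 7319.8$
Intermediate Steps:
$v{\left(N \right)} = 3 + N^{2} - \frac{N}{12}$ ($v{\left(N \right)} = \left(N^{2} - \frac{N}{12}\right) + 3 = 3 + N^{2} - \frac{N}{12}$)
$v{\left(14 \right)} 37 = \left(3 + 14^{2} - \frac{7}{6}\right) 37 = \left(3 + 196 - \frac{7}{6}\right) 37 = \frac{1187}{6} \cdot 37 = \frac{43919}{6}$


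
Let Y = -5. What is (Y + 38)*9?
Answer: 297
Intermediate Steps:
(Y + 38)*9 = (-5 + 38)*9 = 33*9 = 297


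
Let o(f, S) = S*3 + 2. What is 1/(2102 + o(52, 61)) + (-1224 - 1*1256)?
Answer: -5671759/2287 ≈ -2480.0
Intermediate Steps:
o(f, S) = 2 + 3*S (o(f, S) = 3*S + 2 = 2 + 3*S)
1/(2102 + o(52, 61)) + (-1224 - 1*1256) = 1/(2102 + (2 + 3*61)) + (-1224 - 1*1256) = 1/(2102 + (2 + 183)) + (-1224 - 1256) = 1/(2102 + 185) - 2480 = 1/2287 - 2480 = -5671759/2287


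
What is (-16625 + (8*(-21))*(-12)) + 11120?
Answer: -3489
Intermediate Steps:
(-16625 + (8*(-21))*(-12)) + 11120 = (-16625 - 168*(-12)) + 11120 = (-16625 + 2016) + 11120 = -14609 + 11120 = -3489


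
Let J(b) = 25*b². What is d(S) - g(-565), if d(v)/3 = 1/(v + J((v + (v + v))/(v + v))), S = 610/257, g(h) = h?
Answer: 34052809/60265 ≈ 565.05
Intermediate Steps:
S = 610/257 (S = 610*(1/257) = 610/257 ≈ 2.3735)
d(v) = 3/(225/4 + v) (d(v) = 3/(v + 25*((v + (v + v))/(v + v))²) = 3/(v + 25*((v + 2*v)/((2*v)))²) = 3/(v + 25*((3*v)*(1/(2*v)))²) = 3/(v + 25*(3/2)²) = 3/(v + 25*(9/4)) = 3/(v + 225/4) = 3/(225/4 + v))
d(S) - g(-565) = 12/(225 + 4*(610/257)) - 1*(-565) = 12/(225 + 2440/257) + 565 = 12/(60265/257) + 565 = 12*(257/60265) + 565 = 3084/60265 + 565 = 34052809/60265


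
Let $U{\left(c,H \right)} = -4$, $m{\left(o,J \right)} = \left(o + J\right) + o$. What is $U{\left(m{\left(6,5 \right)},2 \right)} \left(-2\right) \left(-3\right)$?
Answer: $-24$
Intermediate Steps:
$m{\left(o,J \right)} = J + 2 o$ ($m{\left(o,J \right)} = \left(J + o\right) + o = J + 2 o$)
$U{\left(m{\left(6,5 \right)},2 \right)} \left(-2\right) \left(-3\right) = \left(-4\right) \left(-2\right) \left(-3\right) = 8 \left(-3\right) = -24$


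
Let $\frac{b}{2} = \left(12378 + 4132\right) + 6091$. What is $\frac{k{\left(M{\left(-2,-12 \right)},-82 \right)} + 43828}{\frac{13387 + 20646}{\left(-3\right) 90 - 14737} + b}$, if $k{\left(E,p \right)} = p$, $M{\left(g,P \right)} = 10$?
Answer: $\frac{218832074}{226104127} \approx 0.96784$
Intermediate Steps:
$b = 45202$ ($b = 2 \left(\left(12378 + 4132\right) + 6091\right) = 2 \left(16510 + 6091\right) = 2 \cdot 22601 = 45202$)
$\frac{k{\left(M{\left(-2,-12 \right)},-82 \right)} + 43828}{\frac{13387 + 20646}{\left(-3\right) 90 - 14737} + b} = \frac{-82 + 43828}{\frac{13387 + 20646}{\left(-3\right) 90 - 14737} + 45202} = \frac{43746}{\frac{34033}{-270 - 14737} + 45202} = \frac{43746}{\frac{34033}{-15007} + 45202} = \frac{43746}{34033 \left(- \frac{1}{15007}\right) + 45202} = \frac{43746}{- \frac{34033}{15007} + 45202} = \frac{43746}{\frac{678312381}{15007}} = 43746 \cdot \frac{15007}{678312381} = \frac{218832074}{226104127}$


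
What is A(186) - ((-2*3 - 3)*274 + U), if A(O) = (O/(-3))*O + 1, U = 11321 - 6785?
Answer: -13601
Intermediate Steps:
U = 4536
A(O) = 1 - O²/3 (A(O) = (O*(-⅓))*O + 1 = (-O/3)*O + 1 = -O²/3 + 1 = 1 - O²/3)
A(186) - ((-2*3 - 3)*274 + U) = (1 - ⅓*186²) - ((-2*3 - 3)*274 + 4536) = (1 - ⅓*34596) - ((-6 - 3)*274 + 4536) = (1 - 11532) - (-9*274 + 4536) = -11531 - (-2466 + 4536) = -11531 - 1*2070 = -11531 - 2070 = -13601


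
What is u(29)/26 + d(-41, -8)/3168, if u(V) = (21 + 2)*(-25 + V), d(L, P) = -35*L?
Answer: 164383/41184 ≈ 3.9914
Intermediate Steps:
u(V) = -575 + 23*V (u(V) = 23*(-25 + V) = -575 + 23*V)
u(29)/26 + d(-41, -8)/3168 = (-575 + 23*29)/26 - 35*(-41)/3168 = (-575 + 667)*(1/26) + 1435*(1/3168) = 92*(1/26) + 1435/3168 = 46/13 + 1435/3168 = 164383/41184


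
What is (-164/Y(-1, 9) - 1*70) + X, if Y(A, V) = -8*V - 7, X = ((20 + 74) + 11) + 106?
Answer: 11303/79 ≈ 143.08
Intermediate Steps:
X = 211 (X = (94 + 11) + 106 = 105 + 106 = 211)
Y(A, V) = -7 - 8*V
(-164/Y(-1, 9) - 1*70) + X = (-164/(-7 - 8*9) - 1*70) + 211 = (-164/(-7 - 72) - 70) + 211 = (-164/(-79) - 70) + 211 = (-164*(-1/79) - 70) + 211 = (164/79 - 70) + 211 = -5366/79 + 211 = 11303/79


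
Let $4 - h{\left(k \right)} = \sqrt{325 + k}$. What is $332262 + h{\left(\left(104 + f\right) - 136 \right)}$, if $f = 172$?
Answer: $332266 - \sqrt{465} \approx 3.3224 \cdot 10^{5}$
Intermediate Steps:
$h{\left(k \right)} = 4 - \sqrt{325 + k}$
$332262 + h{\left(\left(104 + f\right) - 136 \right)} = 332262 + \left(4 - \sqrt{325 + \left(\left(104 + 172\right) - 136\right)}\right) = 332262 + \left(4 - \sqrt{325 + \left(276 - 136\right)}\right) = 332262 + \left(4 - \sqrt{325 + 140}\right) = 332262 + \left(4 - \sqrt{465}\right) = 332266 - \sqrt{465}$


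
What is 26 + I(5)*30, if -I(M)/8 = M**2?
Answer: -5974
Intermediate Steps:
I(M) = -8*M**2
26 + I(5)*30 = 26 - 8*5**2*30 = 26 - 8*25*30 = 26 - 200*30 = 26 - 6000 = -5974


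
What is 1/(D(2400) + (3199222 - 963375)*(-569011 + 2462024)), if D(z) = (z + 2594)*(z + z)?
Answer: 1/4232511408211 ≈ 2.3627e-13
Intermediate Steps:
D(z) = 2*z*(2594 + z) (D(z) = (2594 + z)*(2*z) = 2*z*(2594 + z))
1/(D(2400) + (3199222 - 963375)*(-569011 + 2462024)) = 1/(2*2400*(2594 + 2400) + (3199222 - 963375)*(-569011 + 2462024)) = 1/(2*2400*4994 + 2235847*1893013) = 1/(23971200 + 4232487437011) = 1/4232511408211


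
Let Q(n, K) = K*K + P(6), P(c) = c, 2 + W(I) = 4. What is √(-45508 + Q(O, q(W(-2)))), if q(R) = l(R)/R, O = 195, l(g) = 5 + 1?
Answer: I*√45493 ≈ 213.29*I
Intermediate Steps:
l(g) = 6
W(I) = 2 (W(I) = -2 + 4 = 2)
q(R) = 6/R
Q(n, K) = 6 + K² (Q(n, K) = K*K + 6 = K² + 6 = 6 + K²)
√(-45508 + Q(O, q(W(-2)))) = √(-45508 + (6 + (6/2)²)) = √(-45508 + (6 + (6*(½))²)) = √(-45508 + (6 + 3²)) = √(-45508 + (6 + 9)) = √(-45508 + 15) = √(-45493) = I*√45493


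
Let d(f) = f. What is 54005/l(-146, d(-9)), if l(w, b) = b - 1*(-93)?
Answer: 7715/12 ≈ 642.92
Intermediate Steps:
l(w, b) = 93 + b (l(w, b) = b + 93 = 93 + b)
54005/l(-146, d(-9)) = 54005/(93 - 9) = 54005/84 = 54005*(1/84) = 7715/12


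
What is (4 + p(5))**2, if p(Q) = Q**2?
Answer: 841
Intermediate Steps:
(4 + p(5))**2 = (4 + 5**2)**2 = (4 + 25)**2 = 29**2 = 841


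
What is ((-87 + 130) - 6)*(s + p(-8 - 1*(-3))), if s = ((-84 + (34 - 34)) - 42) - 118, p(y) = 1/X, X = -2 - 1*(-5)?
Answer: -27047/3 ≈ -9015.7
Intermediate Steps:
X = 3 (X = -2 + 5 = 3)
p(y) = 1/3
s = -244 (s = ((-84 + 0) - 42) - 118 = (-84 - 42) - 118 = -126 - 118 = -244)
((-87 + 130) - 6)*(s + p(-8 - 1*(-3))) = ((-87 + 130) - 6)*(-244 + 1/3) = (43 - 6)*(-731/3) = 37*(-731/3) = -27047/3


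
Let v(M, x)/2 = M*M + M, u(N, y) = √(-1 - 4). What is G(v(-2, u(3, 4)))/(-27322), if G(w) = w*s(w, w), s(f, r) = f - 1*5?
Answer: 2/13661 ≈ 0.00014640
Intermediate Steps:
s(f, r) = -5 + f (s(f, r) = f - 5 = -5 + f)
u(N, y) = I*√5 (u(N, y) = √(-5) = I*√5)
v(M, x) = 2*M + 2*M² (v(M, x) = 2*(M*M + M) = 2*(M² + M) = 2*(M + M²) = 2*M + 2*M²)
G(w) = w*(-5 + w)
G(v(-2, u(3, 4)))/(-27322) = ((2*(-2)*(1 - 2))*(-5 + 2*(-2)*(1 - 2)))/(-27322) = ((2*(-2)*(-1))*(-5 + 2*(-2)*(-1)))*(-1/27322) = (4*(-5 + 4))*(-1/27322) = (4*(-1))*(-1/27322) = -4*(-1/27322) = 2/13661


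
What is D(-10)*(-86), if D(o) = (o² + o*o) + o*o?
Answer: -25800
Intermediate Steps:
D(o) = 3*o² (D(o) = (o² + o²) + o² = 2*o² + o² = 3*o²)
D(-10)*(-86) = (3*(-10)²)*(-86) = (3*100)*(-86) = 300*(-86) = -25800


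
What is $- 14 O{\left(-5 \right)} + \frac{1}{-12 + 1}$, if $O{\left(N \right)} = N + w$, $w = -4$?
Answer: $\frac{1385}{11} \approx 125.91$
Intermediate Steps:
$O{\left(N \right)} = -4 + N$ ($O{\left(N \right)} = N - 4 = -4 + N$)
$- 14 O{\left(-5 \right)} + \frac{1}{-12 + 1} = - 14 \left(-4 - 5\right) + \frac{1}{-12 + 1} = \left(-14\right) \left(-9\right) + \frac{1}{-11} = 126 - \frac{1}{11} = \frac{1385}{11}$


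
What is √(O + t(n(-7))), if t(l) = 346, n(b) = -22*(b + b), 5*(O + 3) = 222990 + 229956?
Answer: √2273305/5 ≈ 301.55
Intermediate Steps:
O = 452931/5 (O = -3 + (222990 + 229956)/5 = -3 + (⅕)*452946 = -3 + 452946/5 = 452931/5 ≈ 90586.)
n(b) = -44*b
√(O + t(n(-7))) = √(452931/5 + 346) = √(454661/5) = √2273305/5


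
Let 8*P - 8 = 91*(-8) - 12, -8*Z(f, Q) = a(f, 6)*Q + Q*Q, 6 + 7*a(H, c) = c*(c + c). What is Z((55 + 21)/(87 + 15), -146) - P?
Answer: -33613/14 ≈ -2400.9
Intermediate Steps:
a(H, c) = -6/7 + 2*c**2/7 (a(H, c) = -6/7 + (c*(c + c))/7 = -6/7 + (c*(2*c))/7 = -6/7 + (2*c**2)/7 = -6/7 + 2*c**2/7)
Z(f, Q) = -33*Q/28 - Q**2/8 (Z(f, Q) = -((-6/7 + (2/7)*6**2)*Q + Q*Q)/8 = -((-6/7 + (2/7)*36)*Q + Q**2)/8 = -((-6/7 + 72/7)*Q + Q**2)/8 = -(66*Q/7 + Q**2)/8 = -(Q**2 + 66*Q/7)/8 = -33*Q/28 - Q**2/8)
P = -183/2 (P = 1 + (91*(-8) - 12)/8 = 1 + (-728 - 12)/8 = 1 + (1/8)*(-740) = 1 - 185/2 = -183/2 ≈ -91.500)
Z((55 + 21)/(87 + 15), -146) - P = -1/56*(-146)*(66 + 7*(-146)) - 1*(-183/2) = -1/56*(-146)*(66 - 1022) + 183/2 = -1/56*(-146)*(-956) + 183/2 = -17447/7 + 183/2 = -33613/14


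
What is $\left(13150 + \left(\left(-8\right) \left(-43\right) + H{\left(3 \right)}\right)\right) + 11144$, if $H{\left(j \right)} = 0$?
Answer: $24638$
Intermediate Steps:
$\left(13150 + \left(\left(-8\right) \left(-43\right) + H{\left(3 \right)}\right)\right) + 11144 = \left(13150 + \left(\left(-8\right) \left(-43\right) + 0\right)\right) + 11144 = \left(13150 + \left(344 + 0\right)\right) + 11144 = \left(13150 + 344\right) + 11144 = 13494 + 11144 = 24638$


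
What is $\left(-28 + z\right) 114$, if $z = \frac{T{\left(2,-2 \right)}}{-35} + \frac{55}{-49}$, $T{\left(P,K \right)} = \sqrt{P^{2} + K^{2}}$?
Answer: $- \frac{162678}{49} - \frac{228 \sqrt{2}}{35} \approx -3329.2$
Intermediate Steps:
$T{\left(P,K \right)} = \sqrt{K^{2} + P^{2}}$
$z = - \frac{55}{49} - \frac{2 \sqrt{2}}{35}$ ($z = \frac{\sqrt{\left(-2\right)^{2} + 2^{2}}}{-35} + \frac{55}{-49} = \sqrt{4 + 4} \left(- \frac{1}{35}\right) + 55 \left(- \frac{1}{49}\right) = \sqrt{8} \left(- \frac{1}{35}\right) - \frac{55}{49} = 2 \sqrt{2} \left(- \frac{1}{35}\right) - \frac{55}{49} = - \frac{2 \sqrt{2}}{35} - \frac{55}{49} = - \frac{55}{49} - \frac{2 \sqrt{2}}{35} \approx -1.2033$)
$\left(-28 + z\right) 114 = \left(-28 - \left(\frac{55}{49} + \frac{2 \sqrt{2}}{35}\right)\right) 114 = \left(- \frac{1427}{49} - \frac{2 \sqrt{2}}{35}\right) 114 = - \frac{162678}{49} - \frac{228 \sqrt{2}}{35}$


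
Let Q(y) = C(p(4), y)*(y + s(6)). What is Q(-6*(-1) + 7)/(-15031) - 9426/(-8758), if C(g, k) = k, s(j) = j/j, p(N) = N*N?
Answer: 70044125/65820749 ≈ 1.0642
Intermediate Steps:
p(N) = N²
s(j) = 1
Q(y) = y*(1 + y) (Q(y) = y*(y + 1) = y*(1 + y))
Q(-6*(-1) + 7)/(-15031) - 9426/(-8758) = ((-6*(-1) + 7)*(1 + (-6*(-1) + 7)))/(-15031) - 9426/(-8758) = ((6 + 7)*(1 + (6 + 7)))*(-1/15031) - 9426*(-1/8758) = (13*(1 + 13))*(-1/15031) + 4713/4379 = (13*14)*(-1/15031) + 4713/4379 = 182*(-1/15031) + 4713/4379 = -182/15031 + 4713/4379 = 70044125/65820749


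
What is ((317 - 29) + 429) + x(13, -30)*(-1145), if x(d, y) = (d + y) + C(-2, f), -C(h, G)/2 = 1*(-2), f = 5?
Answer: 15602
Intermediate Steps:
C(h, G) = 4 (C(h, G) = -2*(-2) = 4)
x(d, y) = 4 + d + y (x(d, y) = (d + y) + 4 = 4 + d + y)
((317 - 29) + 429) + x(13, -30)*(-1145) = ((317 - 29) + 429) + (4 + 13 - 30)*(-1145) = (288 + 429) - 13*(-1145) = 717 + 14885 = 15602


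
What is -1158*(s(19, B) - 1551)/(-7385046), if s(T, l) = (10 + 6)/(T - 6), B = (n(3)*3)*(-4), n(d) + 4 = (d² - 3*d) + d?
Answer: -3888371/16000933 ≈ -0.24301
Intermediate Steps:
n(d) = -4 + d² - 2*d (n(d) = -4 + ((d² - 3*d) + d) = -4 + (d² - 2*d) = -4 + d² - 2*d)
B = 12 (B = ((-4 + 3² - 2*3)*3)*(-4) = ((-4 + 9 - 6)*3)*(-4) = -1*3*(-4) = -3*(-4) = 12)
s(T, l) = 16/(-6 + T)
-1158*(s(19, B) - 1551)/(-7385046) = -1158*(16/(-6 + 19) - 1551)/(-7385046) = -1158*(16/13 - 1551)*(-1/7385046) = -1158*(-20147/13)*(-1/7385046) = (23330226/13)*(-1/7385046) = -3888371/16000933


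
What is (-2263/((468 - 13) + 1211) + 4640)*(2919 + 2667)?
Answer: 440494689/17 ≈ 2.5911e+7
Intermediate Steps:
(-2263/((468 - 13) + 1211) + 4640)*(2919 + 2667) = (-2263/(455 + 1211) + 4640)*5586 = (-2263/1666 + 4640)*5586 = (7727977/1666)*5586 = 440494689/17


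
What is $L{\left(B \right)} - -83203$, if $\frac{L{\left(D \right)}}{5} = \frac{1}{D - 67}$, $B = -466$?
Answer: $\frac{44347194}{533} \approx 83203.0$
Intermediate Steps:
$L{\left(D \right)} = \frac{5}{-67 + D}$ ($L{\left(D \right)} = \frac{5}{D - 67} = \frac{5}{-67 + D}$)
$L{\left(B \right)} - -83203 = \frac{5}{-67 - 466} - -83203 = \frac{5}{-533} + 83203 = 5 \left(- \frac{1}{533}\right) + 83203 = - \frac{5}{533} + 83203 = \frac{44347194}{533}$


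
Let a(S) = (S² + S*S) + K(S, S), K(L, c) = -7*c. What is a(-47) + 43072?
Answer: 47819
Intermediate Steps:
a(S) = -7*S + 2*S² (a(S) = (S² + S*S) - 7*S = (S² + S²) - 7*S = 2*S² - 7*S = -7*S + 2*S²)
a(-47) + 43072 = -47*(-7 + 2*(-47)) + 43072 = -47*(-7 - 94) + 43072 = -47*(-101) + 43072 = 4747 + 43072 = 47819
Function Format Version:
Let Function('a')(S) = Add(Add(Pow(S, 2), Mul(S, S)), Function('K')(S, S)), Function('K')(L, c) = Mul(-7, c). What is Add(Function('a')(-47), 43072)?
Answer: 47819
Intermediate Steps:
Function('a')(S) = Add(Mul(-7, S), Mul(2, Pow(S, 2))) (Function('a')(S) = Add(Add(Pow(S, 2), Mul(S, S)), Mul(-7, S)) = Add(Add(Pow(S, 2), Pow(S, 2)), Mul(-7, S)) = Add(Mul(2, Pow(S, 2)), Mul(-7, S)) = Add(Mul(-7, S), Mul(2, Pow(S, 2))))
Add(Function('a')(-47), 43072) = Add(Mul(-47, Add(-7, Mul(2, -47))), 43072) = Add(Mul(-47, Add(-7, -94)), 43072) = Add(Mul(-47, -101), 43072) = Add(4747, 43072) = 47819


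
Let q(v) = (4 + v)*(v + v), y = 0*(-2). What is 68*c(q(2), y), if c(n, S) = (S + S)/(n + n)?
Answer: 0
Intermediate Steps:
y = 0
q(v) = 2*v*(4 + v) (q(v) = (4 + v)*(2*v) = 2*v*(4 + v))
c(n, S) = S/n (c(n, S) = (2*S)/((2*n)) = (2*S)*(1/(2*n)) = S/n)
68*c(q(2), y) = 68*(0/((2*2*(4 + 2)))) = 68*(0/((2*2*6))) = 68*(0/24) = 68*(0*(1/24)) = 68*0 = 0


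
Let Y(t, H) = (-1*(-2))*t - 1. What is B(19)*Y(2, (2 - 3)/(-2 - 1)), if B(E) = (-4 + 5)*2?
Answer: 6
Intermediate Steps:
B(E) = 2 (B(E) = 1*2 = 2)
Y(t, H) = -1 + 2*t (Y(t, H) = 2*t - 1 = -1 + 2*t)
B(19)*Y(2, (2 - 3)/(-2 - 1)) = 2*(-1 + 2*2) = 2*(-1 + 4) = 2*3 = 6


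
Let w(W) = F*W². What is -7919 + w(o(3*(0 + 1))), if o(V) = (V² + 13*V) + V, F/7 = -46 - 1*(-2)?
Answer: -809027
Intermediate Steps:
F = -308 (F = 7*(-46 - 1*(-2)) = 7*(-46 + 2) = 7*(-44) = -308)
o(V) = V² + 14*V
w(W) = -308*W²
-7919 + w(o(3*(0 + 1))) = -7919 - 308*9*(0 + 1)²*(14 + 3*(0 + 1))² = -7919 - 308*9*(14 + 3*1)² = -7919 - 308*9*(14 + 3)² = -7919 - 308*(3*17)² = -7919 - 308*51² = -7919 - 308*2601 = -7919 - 801108 = -809027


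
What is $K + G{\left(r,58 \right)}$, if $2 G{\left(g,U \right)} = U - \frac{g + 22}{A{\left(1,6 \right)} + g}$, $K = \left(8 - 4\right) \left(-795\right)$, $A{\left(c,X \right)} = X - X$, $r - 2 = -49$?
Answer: $- \frac{296219}{94} \approx -3151.3$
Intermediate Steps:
$r = -47$ ($r = 2 - 49 = -47$)
$A{\left(c,X \right)} = 0$
$K = -3180$ ($K = 4 \left(-795\right) = -3180$)
$G{\left(g,U \right)} = \frac{U}{2} - \frac{22 + g}{2 g}$ ($G{\left(g,U \right)} = \frac{U - \frac{g + 22}{0 + g}}{2} = \frac{U - \frac{22 + g}{g}}{2} = \frac{U}{2} - \frac{22 + g}{2 g}$)
$K + G{\left(r,58 \right)} = -3180 + \frac{-22 - -47 + 58 \left(-47\right)}{2 \left(-47\right)} = -3180 + \frac{1}{2} \left(- \frac{1}{47}\right) \left(-22 + 47 - 2726\right) = -3180 + \frac{1}{2} \left(- \frac{1}{47}\right) \left(-2701\right) = -3180 + \frac{2701}{94} = - \frac{296219}{94}$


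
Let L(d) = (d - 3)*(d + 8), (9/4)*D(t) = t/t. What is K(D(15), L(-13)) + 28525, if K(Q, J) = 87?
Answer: 28612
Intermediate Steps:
D(t) = 4/9 (D(t) = 4*(t/t)/9 = (4/9)*1 = 4/9)
L(d) = (-3 + d)*(8 + d)
K(D(15), L(-13)) + 28525 = 87 + 28525 = 28612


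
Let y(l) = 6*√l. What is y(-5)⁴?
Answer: 32400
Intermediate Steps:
y(-5)⁴ = (6*√(-5))⁴ = (6*(I*√5))⁴ = (6*I*√5)⁴ = 32400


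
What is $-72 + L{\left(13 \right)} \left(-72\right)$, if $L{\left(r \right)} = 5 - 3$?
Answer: $-216$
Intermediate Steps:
$L{\left(r \right)} = 2$ ($L{\left(r \right)} = 5 - 3 = 2$)
$-72 + L{\left(13 \right)} \left(-72\right) = -72 + 2 \left(-72\right) = -72 - 144 = -216$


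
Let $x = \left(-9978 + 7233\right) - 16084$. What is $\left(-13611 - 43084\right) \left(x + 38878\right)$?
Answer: $-1136678055$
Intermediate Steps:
$x = -18829$ ($x = -2745 - 16084 = -18829$)
$\left(-13611 - 43084\right) \left(x + 38878\right) = \left(-13611 - 43084\right) \left(-18829 + 38878\right) = \left(-56695\right) 20049 = -1136678055$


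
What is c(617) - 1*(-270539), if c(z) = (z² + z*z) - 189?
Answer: 1031728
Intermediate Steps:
c(z) = -189 + 2*z² (c(z) = (z² + z²) - 189 = 2*z² - 189 = -189 + 2*z²)
c(617) - 1*(-270539) = (-189 + 2*617²) - 1*(-270539) = (-189 + 2*380689) + 270539 = (-189 + 761378) + 270539 = 761189 + 270539 = 1031728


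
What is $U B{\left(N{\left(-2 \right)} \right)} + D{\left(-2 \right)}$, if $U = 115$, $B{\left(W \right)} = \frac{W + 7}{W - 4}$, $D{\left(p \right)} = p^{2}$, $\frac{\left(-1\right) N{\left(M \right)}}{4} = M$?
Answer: $\frac{1741}{4} \approx 435.25$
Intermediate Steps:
$N{\left(M \right)} = - 4 M$
$B{\left(W \right)} = \frac{7 + W}{-4 + W}$
$U B{\left(N{\left(-2 \right)} \right)} + D{\left(-2 \right)} = 115 \frac{7 - -8}{-4 - -8} + \left(-2\right)^{2} = 115 \frac{7 + 8}{-4 + 8} + 4 = 115 \cdot \frac{1}{4} \cdot 15 + 4 = 115 \cdot \frac{15}{4} + 4 = \frac{1725}{4} + 4 = \frac{1741}{4}$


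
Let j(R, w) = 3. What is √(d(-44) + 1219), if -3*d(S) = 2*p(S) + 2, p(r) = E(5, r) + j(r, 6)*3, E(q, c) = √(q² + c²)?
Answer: √(10911 - 6*√1961)/3 ≈ 34.392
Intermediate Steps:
E(q, c) = √(c² + q²)
p(r) = 9 + √(25 + r²) (p(r) = √(r² + 5²) + 3*3 = √(r² + 25) + 9 = √(25 + r²) + 9 = 9 + √(25 + r²))
d(S) = -20/3 - 2*√(25 + S²)/3 (d(S) = -(2*(9 + √(25 + S²)) + 2)/3 = -((18 + 2*√(25 + S²)) + 2)/3 = -(20 + 2*√(25 + S²))/3 = -20/3 - 2*√(25 + S²)/3)
√(d(-44) + 1219) = √((-20/3 - 2*√(25 + (-44)²)/3) + 1219) = √((-20/3 - 2*√(25 + 1936)/3) + 1219) = √((-20/3 - 2*√1961/3) + 1219) = √(3637/3 - 2*√1961/3)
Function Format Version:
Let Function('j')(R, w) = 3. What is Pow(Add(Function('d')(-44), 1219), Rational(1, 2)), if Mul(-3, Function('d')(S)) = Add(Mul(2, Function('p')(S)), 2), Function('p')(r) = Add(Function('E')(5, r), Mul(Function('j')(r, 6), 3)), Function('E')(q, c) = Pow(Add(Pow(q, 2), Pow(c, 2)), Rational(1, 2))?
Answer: Mul(Rational(1, 3), Pow(Add(10911, Mul(-6, Pow(1961, Rational(1, 2)))), Rational(1, 2))) ≈ 34.392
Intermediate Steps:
Function('E')(q, c) = Pow(Add(Pow(c, 2), Pow(q, 2)), Rational(1, 2))
Function('p')(r) = Add(9, Pow(Add(25, Pow(r, 2)), Rational(1, 2))) (Function('p')(r) = Add(Pow(Add(Pow(r, 2), Pow(5, 2)), Rational(1, 2)), Mul(3, 3)) = Add(Pow(Add(Pow(r, 2), 25), Rational(1, 2)), 9) = Add(Pow(Add(25, Pow(r, 2)), Rational(1, 2)), 9) = Add(9, Pow(Add(25, Pow(r, 2)), Rational(1, 2))))
Function('d')(S) = Add(Rational(-20, 3), Mul(Rational(-2, 3), Pow(Add(25, Pow(S, 2)), Rational(1, 2)))) (Function('d')(S) = Mul(Rational(-1, 3), Add(Mul(2, Add(9, Pow(Add(25, Pow(S, 2)), Rational(1, 2)))), 2)) = Mul(Rational(-1, 3), Add(Add(18, Mul(2, Pow(Add(25, Pow(S, 2)), Rational(1, 2)))), 2)) = Mul(Rational(-1, 3), Add(20, Mul(2, Pow(Add(25, Pow(S, 2)), Rational(1, 2))))) = Add(Rational(-20, 3), Mul(Rational(-2, 3), Pow(Add(25, Pow(S, 2)), Rational(1, 2)))))
Pow(Add(Function('d')(-44), 1219), Rational(1, 2)) = Pow(Add(Add(Rational(-20, 3), Mul(Rational(-2, 3), Pow(Add(25, Pow(-44, 2)), Rational(1, 2)))), 1219), Rational(1, 2)) = Pow(Add(Add(Rational(-20, 3), Mul(Rational(-2, 3), Pow(Add(25, 1936), Rational(1, 2)))), 1219), Rational(1, 2)) = Pow(Add(Add(Rational(-20, 3), Mul(Rational(-2, 3), Pow(1961, Rational(1, 2)))), 1219), Rational(1, 2)) = Pow(Add(Rational(3637, 3), Mul(Rational(-2, 3), Pow(1961, Rational(1, 2)))), Rational(1, 2))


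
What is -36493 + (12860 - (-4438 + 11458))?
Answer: -30653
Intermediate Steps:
-36493 + (12860 - (-4438 + 11458)) = -36493 + (12860 - 1*7020) = -36493 + (12860 - 7020) = -36493 + 5840 = -30653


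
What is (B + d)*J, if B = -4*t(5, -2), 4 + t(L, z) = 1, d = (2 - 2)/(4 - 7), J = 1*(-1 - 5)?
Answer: -72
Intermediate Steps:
J = -6 (J = 1*(-6) = -6)
d = 0 (d = 0/(-3) = 0*(-1/3) = 0)
t(L, z) = -3 (t(L, z) = -4 + 1 = -3)
B = 12 (B = -4*(-3) = 12)
(B + d)*J = (12 + 0)*(-6) = 12*(-6) = -72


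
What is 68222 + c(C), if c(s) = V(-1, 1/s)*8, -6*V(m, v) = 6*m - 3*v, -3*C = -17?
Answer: 1159922/17 ≈ 68231.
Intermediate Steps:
C = 17/3 (C = -1/3*(-17) = 17/3 ≈ 5.6667)
V(m, v) = v/2 - m (V(m, v) = -(6*m - 3*v)/6 = -(-3*v + 6*m)/6 = v/2 - m)
c(s) = 8 + 4/s (c(s) = (1/(2*s) - 1*(-1))*8 = (1/(2*s) + 1)*8 = (1 + 1/(2*s))*8 = 8 + 4/s)
68222 + c(C) = 68222 + (8 + 4/(17/3)) = 68222 + (8 + 4*(3/17)) = 68222 + (8 + 12/17) = 68222 + 148/17 = 1159922/17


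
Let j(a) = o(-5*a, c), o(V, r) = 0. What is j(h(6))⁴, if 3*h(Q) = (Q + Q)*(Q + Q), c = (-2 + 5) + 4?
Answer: 0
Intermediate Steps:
c = 7 (c = 3 + 4 = 7)
h(Q) = 4*Q²/3 (h(Q) = ((Q + Q)*(Q + Q))/3 = ((2*Q)*(2*Q))/3 = (4*Q²)/3 = 4*Q²/3)
j(a) = 0
j(h(6))⁴ = 0⁴ = 0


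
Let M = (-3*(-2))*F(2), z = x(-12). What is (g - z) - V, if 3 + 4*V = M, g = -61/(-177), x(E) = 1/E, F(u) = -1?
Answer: 158/59 ≈ 2.6780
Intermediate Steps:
g = 61/177 (g = -61*(-1/177) = 61/177 ≈ 0.34463)
z = -1/12 (z = 1/(-12) = -1/12 ≈ -0.083333)
M = -6 (M = -3*(-2)*(-1) = 6*(-1) = -6)
V = -9/4 (V = -¾ + (¼)*(-6) = -¾ - 3/2 = -9/4 ≈ -2.2500)
(g - z) - V = (61/177 - 1*(-1/12)) - 1*(-9/4) = (61/177 + 1/12) + 9/4 = 101/236 + 9/4 = 158/59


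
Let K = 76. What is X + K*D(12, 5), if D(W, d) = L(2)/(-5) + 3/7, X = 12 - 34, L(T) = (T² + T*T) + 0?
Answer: -3886/35 ≈ -111.03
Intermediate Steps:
L(T) = 2*T² (L(T) = (T² + T²) + 0 = 2*T² + 0 = 2*T²)
X = -22
D(W, d) = -41/35 (D(W, d) = (2*2²)/(-5) + 3/7 = (2*4)*(-⅕) + 3*(⅐) = 8*(-⅕) + 3/7 = -8/5 + 3/7 = -41/35)
X + K*D(12, 5) = -22 + 76*(-41/35) = -22 - 3116/35 = -3886/35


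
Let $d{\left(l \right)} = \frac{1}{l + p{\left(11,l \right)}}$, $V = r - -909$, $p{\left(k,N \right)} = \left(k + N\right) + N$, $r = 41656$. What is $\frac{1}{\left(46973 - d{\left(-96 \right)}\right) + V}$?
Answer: $\frac{277}{24802027} \approx 1.1168 \cdot 10^{-5}$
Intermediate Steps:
$p{\left(k,N \right)} = k + 2 N$ ($p{\left(k,N \right)} = \left(N + k\right) + N = k + 2 N$)
$V = 42565$ ($V = 41656 - -909 = 41656 + 909 = 42565$)
$d{\left(l \right)} = \frac{1}{11 + 3 l}$ ($d{\left(l \right)} = \frac{1}{l + \left(11 + 2 l\right)} = \frac{1}{11 + 3 l}$)
$\frac{1}{\left(46973 - d{\left(-96 \right)}\right) + V} = \frac{1}{\left(46973 - \frac{1}{11 + 3 \left(-96\right)}\right) + 42565} = \frac{1}{\left(46973 - \frac{1}{11 - 288}\right) + 42565} = \frac{1}{\left(46973 - \frac{1}{-277}\right) + 42565} = \frac{1}{\left(46973 - - \frac{1}{277}\right) + 42565} = \frac{1}{\left(46973 + \frac{1}{277}\right) + 42565} = \frac{1}{\frac{13011522}{277} + 42565} = \frac{1}{\frac{24802027}{277}} = \frac{277}{24802027}$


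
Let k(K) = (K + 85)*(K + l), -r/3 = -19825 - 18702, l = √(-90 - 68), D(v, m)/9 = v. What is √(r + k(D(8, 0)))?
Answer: √(126885 + 157*I*√158) ≈ 356.22 + 2.77*I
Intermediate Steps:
D(v, m) = 9*v
l = I*√158 (l = √(-158) = I*√158 ≈ 12.57*I)
r = 115581 (r = -3*(-19825 - 18702) = -3*(-38527) = 115581)
k(K) = (85 + K)*(K + I*√158) (k(K) = (K + 85)*(K + I*√158) = (85 + K)*(K + I*√158))
√(r + k(D(8, 0))) = √(115581 + ((9*8)² + 85*(9*8) + 85*I*√158 + I*(9*8)*√158)) = √(115581 + (72² + 85*72 + 85*I*√158 + I*72*√158)) = √(115581 + (5184 + 6120 + 85*I*√158 + 72*I*√158)) = √(115581 + (11304 + 157*I*√158)) = √(126885 + 157*I*√158)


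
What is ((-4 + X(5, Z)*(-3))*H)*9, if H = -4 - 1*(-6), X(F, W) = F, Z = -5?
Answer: -342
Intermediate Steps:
H = 2 (H = -4 + 6 = 2)
((-4 + X(5, Z)*(-3))*H)*9 = ((-4 + 5*(-3))*2)*9 = ((-4 - 15)*2)*9 = -19*2*9 = -38*9 = -342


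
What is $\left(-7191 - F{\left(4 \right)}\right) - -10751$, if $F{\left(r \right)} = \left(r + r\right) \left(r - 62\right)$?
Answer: $4024$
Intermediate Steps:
$F{\left(r \right)} = 2 r \left(-62 + r\right)$
$\left(-7191 - F{\left(4 \right)}\right) - -10751 = \left(-7191 - 2 \cdot 4 \left(-62 + 4\right)\right) - -10751 = \left(-7191 - 2 \cdot 4 \left(-58\right)\right) + 10751 = \left(-7191 - -464\right) + 10751 = \left(-7191 + 464\right) + 10751 = -6727 + 10751 = 4024$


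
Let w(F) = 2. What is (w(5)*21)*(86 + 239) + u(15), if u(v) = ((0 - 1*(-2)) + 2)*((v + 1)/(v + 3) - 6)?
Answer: 122666/9 ≈ 13630.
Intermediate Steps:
u(v) = -24 + 4*(1 + v)/(3 + v) (u(v) = ((0 + 2) + 2)*((1 + v)/(3 + v) - 6) = (2 + 2)*((1 + v)/(3 + v) - 6) = 4*(-6 + (1 + v)/(3 + v)) = -24 + 4*(1 + v)/(3 + v))
(w(5)*21)*(86 + 239) + u(15) = (2*21)*(86 + 239) + 4*(-17 - 5*15)/(3 + 15) = 42*325 + 4*(-17 - 75)/18 = 13650 + 4*(1/18)*(-92) = 13650 - 184/9 = 122666/9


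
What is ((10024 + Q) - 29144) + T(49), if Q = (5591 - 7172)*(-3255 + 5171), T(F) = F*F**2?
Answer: -2930667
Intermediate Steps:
T(F) = F**3
Q = -3029196 (Q = -1581*1916 = -3029196)
((10024 + Q) - 29144) + T(49) = ((10024 - 3029196) - 29144) + 49**3 = (-3019172 - 29144) + 117649 = -3048316 + 117649 = -2930667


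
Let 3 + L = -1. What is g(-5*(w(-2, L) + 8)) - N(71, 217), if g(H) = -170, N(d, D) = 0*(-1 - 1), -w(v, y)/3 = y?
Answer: -170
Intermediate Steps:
L = -4 (L = -3 - 1 = -4)
w(v, y) = -3*y
N(d, D) = 0 (N(d, D) = 0*(-2) = 0)
g(-5*(w(-2, L) + 8)) - N(71, 217) = -170 - 1*0 = -170 + 0 = -170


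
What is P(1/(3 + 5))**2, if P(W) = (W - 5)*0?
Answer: 0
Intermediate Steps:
P(W) = 0 (P(W) = (-5 + W)*0 = 0)
P(1/(3 + 5))**2 = 0**2 = 0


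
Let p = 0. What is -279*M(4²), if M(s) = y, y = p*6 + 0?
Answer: 0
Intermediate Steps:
y = 0 (y = 0*6 + 0 = 0 + 0 = 0)
M(s) = 0
-279*M(4²) = -279*0 = 0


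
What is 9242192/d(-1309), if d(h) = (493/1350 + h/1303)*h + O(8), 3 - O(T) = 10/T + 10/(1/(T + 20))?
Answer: 32514955675200/1965739153 ≈ 16541.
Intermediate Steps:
O(T) = -197 - 10*T - 10/T (O(T) = 3 - (10/T + 10/(1/(T + 20))) = 3 - (10/T + 10/(1/(20 + T))) = 3 - (10/T + 10*(20 + T)) = 3 - (10/T + (200 + 10*T)) = 3 - (200 + 10*T + 10/T) = 3 + (-200 - 10*T - 10/T) = -197 - 10*T - 10/T)
d(h) = -1113/4 + h*(493/1350 + h/1303) (d(h) = (493/1350 + h/1303)*h + (-197 - 10*8 - 10/8) = (493*(1/1350) + h*(1/1303))*h + (-197 - 80 - 10*1/8) = (493/1350 + h/1303)*h + (-197 - 80 - 5/4) = h*(493/1350 + h/1303) - 1113/4 = -1113/4 + h*(493/1350 + h/1303))
9242192/d(-1309) = 9242192/(-1113/4 + (1/1303)*(-1309)**2 + (493/1350)*(-1309)) = 9242192/(-1113/4 + (1/1303)*1713481 - 645337/1350) = 9242192/(-1113/4 + 1713481/1303 - 645337/1350) = 9242192/(1965739153/3518100) = 9242192*(3518100/1965739153) = 32514955675200/1965739153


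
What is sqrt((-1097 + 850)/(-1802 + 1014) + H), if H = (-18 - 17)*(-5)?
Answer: sqrt(27214959)/394 ≈ 13.241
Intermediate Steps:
H = 175 (H = -35*(-5) = 175)
sqrt((-1097 + 850)/(-1802 + 1014) + H) = sqrt((-1097 + 850)/(-1802 + 1014) + 175) = sqrt(-247/(-788) + 175) = sqrt(-247*(-1/788) + 175) = sqrt(247/788 + 175) = sqrt(138147/788) = sqrt(27214959)/394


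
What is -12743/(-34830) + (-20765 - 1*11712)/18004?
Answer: -450874469/313539660 ≈ -1.4380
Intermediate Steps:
-12743/(-34830) + (-20765 - 1*11712)/18004 = -12743*(-1/34830) + (-20765 - 11712)*(1/18004) = 12743/34830 - 32477*1/18004 = 12743/34830 - 32477/18004 = -450874469/313539660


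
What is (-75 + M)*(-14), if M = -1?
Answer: 1064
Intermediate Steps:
(-75 + M)*(-14) = (-75 - 1)*(-14) = -76*(-14) = 1064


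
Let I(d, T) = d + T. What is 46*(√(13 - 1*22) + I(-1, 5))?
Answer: 184 + 138*I ≈ 184.0 + 138.0*I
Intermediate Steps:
I(d, T) = T + d
46*(√(13 - 1*22) + I(-1, 5)) = 46*(√(13 - 1*22) + (5 - 1)) = 46*(√(13 - 22) + 4) = 46*(√(-9) + 4) = 46*(3*I + 4) = 46*(4 + 3*I) = 184 + 138*I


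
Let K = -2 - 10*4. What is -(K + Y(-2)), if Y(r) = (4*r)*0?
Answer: 42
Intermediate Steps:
K = -42 (K = -2 - 40 = -42)
Y(r) = 0
-(K + Y(-2)) = -(-42 + 0) = -1*(-42) = 42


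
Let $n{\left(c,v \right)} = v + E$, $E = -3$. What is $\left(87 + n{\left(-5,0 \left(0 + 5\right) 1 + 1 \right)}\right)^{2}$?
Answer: $7225$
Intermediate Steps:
$n{\left(c,v \right)} = -3 + v$ ($n{\left(c,v \right)} = v - 3 = -3 + v$)
$\left(87 + n{\left(-5,0 \left(0 + 5\right) 1 + 1 \right)}\right)^{2} = \left(87 + \left(-3 + \left(0 \left(0 + 5\right) 1 + 1\right)\right)\right)^{2} = \left(87 + \left(-3 + \left(0 \cdot 5 \cdot 1 + 1\right)\right)\right)^{2} = \left(87 + \left(-3 + \left(0 \cdot 5 + 1\right)\right)\right)^{2} = \left(87 + \left(-3 + \left(0 + 1\right)\right)\right)^{2} = \left(87 + \left(-3 + 1\right)\right)^{2} = \left(87 - 2\right)^{2} = 85^{2} = 7225$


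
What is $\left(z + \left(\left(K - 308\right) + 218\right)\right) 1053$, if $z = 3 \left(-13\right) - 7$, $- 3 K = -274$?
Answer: $-47034$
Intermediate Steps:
$K = \frac{274}{3}$ ($K = \left(- \frac{1}{3}\right) \left(-274\right) = \frac{274}{3} \approx 91.333$)
$z = -46$ ($z = -39 - 7 = -46$)
$\left(z + \left(\left(K - 308\right) + 218\right)\right) 1053 = \left(-46 + \left(\left(\frac{274}{3} - 308\right) + 218\right)\right) 1053 = \left(-46 + \left(- \frac{650}{3} + 218\right)\right) 1053 = \left(-46 + \frac{4}{3}\right) 1053 = \left(- \frac{134}{3}\right) 1053 = -47034$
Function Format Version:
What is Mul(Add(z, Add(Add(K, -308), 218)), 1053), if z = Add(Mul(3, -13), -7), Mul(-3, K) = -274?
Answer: -47034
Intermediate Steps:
K = Rational(274, 3) (K = Mul(Rational(-1, 3), -274) = Rational(274, 3) ≈ 91.333)
z = -46 (z = Add(-39, -7) = -46)
Mul(Add(z, Add(Add(K, -308), 218)), 1053) = Mul(Add(-46, Add(Add(Rational(274, 3), -308), 218)), 1053) = Mul(Add(-46, Add(Rational(-650, 3), 218)), 1053) = Mul(Add(-46, Rational(4, 3)), 1053) = Mul(Rational(-134, 3), 1053) = -47034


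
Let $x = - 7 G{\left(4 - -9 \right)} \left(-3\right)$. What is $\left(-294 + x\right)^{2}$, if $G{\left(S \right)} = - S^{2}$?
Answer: $14768649$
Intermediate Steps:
$x = -3549$ ($x = - 7 \left(- \left(4 - -9\right)^{2}\right) \left(-3\right) = - 7 \left(- \left(4 + 9\right)^{2}\right) \left(-3\right) = - 7 \left(- 13^{2}\right) \left(-3\right) = - 7 \left(\left(-1\right) 169\right) \left(-3\right) = \left(-7\right) \left(-169\right) \left(-3\right) = 1183 \left(-3\right) = -3549$)
$\left(-294 + x\right)^{2} = \left(-294 - 3549\right)^{2} = \left(-3843\right)^{2} = 14768649$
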